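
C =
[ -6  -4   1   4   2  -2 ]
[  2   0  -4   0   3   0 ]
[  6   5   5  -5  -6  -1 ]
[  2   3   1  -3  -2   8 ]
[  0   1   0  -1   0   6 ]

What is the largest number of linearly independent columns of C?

Row reduce to echelon form.
R2 ← R2 + (1/3)·R1: [0, -4/3, -11/3, 4/3, 11/3, -2/3]
R3 ← R3 + R1: [0, 1, 6, -1, -4, -3]
R4 ← R4 + (1/3)·R1: [0, 5/3, 4/3, -5/3, -4/3, 22/3]
R3 ← R3 + (3/4)·R2: [0, 0, 13/4, 0, -5/4, -7/2]
R4 ← R4 + (5/4)·R2: [0, 0, -13/4, 0, 13/4, 13/2]
R5 ← R5 + (3/4)·R2: [0, 0, -11/4, 0, 11/4, 11/2]
R4 ← R4 + R3: [0, 0, 0, 0, 2, 3]
R5 ← R5 + (11/13)·R3: [0, 0, 0, 0, 22/13, 33/13]
R5 ← R5 − (11/13)·R4: [0, 0, 0, 0, 0, 0]
Echelon form has 4 nonzero rows, so rank(C) = 4.
The rank gives the maximum number of linearly independent columns: 4.

4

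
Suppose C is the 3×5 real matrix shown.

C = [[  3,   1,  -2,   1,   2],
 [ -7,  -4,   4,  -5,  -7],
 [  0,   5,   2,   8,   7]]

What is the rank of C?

2

Row reduce to echelon form.
R2 ← R2 + (7/3)·R1: [0, -5/3, -2/3, -8/3, -7/3]
R3 ← R3 + (3)·R2: [0, 0, 0, 0, 0]
Echelon form has 2 nonzero rows, so rank(C) = 2.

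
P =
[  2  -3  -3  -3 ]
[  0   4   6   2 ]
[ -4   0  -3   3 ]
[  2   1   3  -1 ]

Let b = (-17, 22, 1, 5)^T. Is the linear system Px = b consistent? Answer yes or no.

yes

Row reduce the augmented matrix [P | b].
R3 ← R3 + (2)·R1: [0, -6, -9, -3, -33]
R4 ← R4 − R1: [0, 4, 6, 2, 22]
R3 ← R3 + (3/2)·R2: [0, 0, 0, 0, 0]
R4 ← R4 − R2: [0, 0, 0, 0, 0]
The echelon form has 2 nonzero rows, and every pivot lies in the first 4 columns, so rank(P) = rank([P|b]) = 2.
The system is consistent.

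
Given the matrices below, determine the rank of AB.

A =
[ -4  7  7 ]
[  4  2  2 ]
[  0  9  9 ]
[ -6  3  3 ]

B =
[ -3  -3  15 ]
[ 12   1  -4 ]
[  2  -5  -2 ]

2

First compute AB:
[[110, -16, -102],
 [ 16, -20,  48],
 [126, -36, -54],
 [ 60,   6, -108]]
Now row reduce the product.
R2 ← R2 − (8/55)·R1: [0, -972/55, 3456/55]
R3 ← R3 − (63/55)·R1: [0, -972/55, 3456/55]
R4 ← R4 − (6/11)·R1: [0, 162/11, -576/11]
R3 ← R3 − R2: [0, 0, 0]
R4 ← R4 + (5/6)·R2: [0, 0, 0]
2 nonzero rows, so rank(AB) = 2.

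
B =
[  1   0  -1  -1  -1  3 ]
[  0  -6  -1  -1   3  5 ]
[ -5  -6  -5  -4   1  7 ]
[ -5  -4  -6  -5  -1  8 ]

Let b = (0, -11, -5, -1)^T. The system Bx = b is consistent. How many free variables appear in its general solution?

Row reduce the augmented matrix [B | b].
R3 ← R3 + (5)·R1: [0, -6, -10, -9, -4, 22, -5]
R4 ← R4 + (5)·R1: [0, -4, -11, -10, -6, 23, -1]
R3 ← R3 − R2: [0, 0, -9, -8, -7, 17, 6]
R4 ← R4 − (2/3)·R2: [0, 0, -31/3, -28/3, -8, 59/3, 19/3]
R4 ← R4 − (31/27)·R3: [0, 0, 0, -4/27, 1/27, 4/27, -5/9]
The echelon form has 4 nonzero rows, and every pivot lies in the first 6 columns, so rank(B) = rank([B|b]) = 4.
The system is consistent.
Free variables = (unknowns) − (rank) = 6 − 4 = 2.

2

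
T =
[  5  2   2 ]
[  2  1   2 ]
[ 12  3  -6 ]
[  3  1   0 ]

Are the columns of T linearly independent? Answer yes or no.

Row reduce T to echelon form.
R2 ← R2 − (2/5)·R1: [0, 1/5, 6/5]
R3 ← R3 − (12/5)·R1: [0, -9/5, -54/5]
R4 ← R4 − (3/5)·R1: [0, -1/5, -6/5]
R3 ← R3 + (9)·R2: [0, 0, 0]
R4 ← R4 + R2: [0, 0, 0]
2 pivots among 3 columns.
Only 2 < 3 pivot columns, so the columns are linearly dependent.

no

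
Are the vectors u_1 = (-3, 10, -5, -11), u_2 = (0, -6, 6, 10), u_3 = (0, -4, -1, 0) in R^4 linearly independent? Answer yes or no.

Form the matrix with these vectors as rows and row reduce.
R3 ← R3 − (2/3)·R2: [0, 0, -5, -20/3]
3 nonzero rows, so the 3 vectors span a space of dimension 3.
Since 3 = 3, the vectors are linearly independent.

yes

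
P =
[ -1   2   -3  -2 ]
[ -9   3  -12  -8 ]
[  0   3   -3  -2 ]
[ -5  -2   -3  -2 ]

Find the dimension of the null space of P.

2

Row reduce to echelon form.
R2 ← R2 − (9)·R1: [0, -15, 15, 10]
R4 ← R4 − (5)·R1: [0, -12, 12, 8]
R3 ← R3 + (1/5)·R2: [0, 0, 0, 0]
R4 ← R4 − (4/5)·R2: [0, 0, 0, 0]
2 nonzero rows, so rank(P) = 2.
P has 4 columns; by rank–nullity, nullity = 4 − 2 = 2.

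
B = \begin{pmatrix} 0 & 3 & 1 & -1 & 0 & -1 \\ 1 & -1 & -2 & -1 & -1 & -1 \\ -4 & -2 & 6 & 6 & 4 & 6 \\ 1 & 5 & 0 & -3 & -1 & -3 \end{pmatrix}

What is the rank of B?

2

Row reduce to echelon form.
Swap R1 ↔ R2
R3 ← R3 + (4)·R1: [0, -6, -2, 2, 0, 2]
R4 ← R4 − R1: [0, 6, 2, -2, 0, -2]
R3 ← R3 + (2)·R2: [0, 0, 0, 0, 0, 0]
R4 ← R4 − (2)·R2: [0, 0, 0, 0, 0, 0]
Echelon form has 2 nonzero rows, so rank(B) = 2.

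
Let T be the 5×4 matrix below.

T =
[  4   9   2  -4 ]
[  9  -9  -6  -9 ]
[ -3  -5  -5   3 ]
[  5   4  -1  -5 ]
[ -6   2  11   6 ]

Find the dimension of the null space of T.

Row reduce to echelon form.
R2 ← R2 − (9/4)·R1: [0, -117/4, -21/2, 0]
R3 ← R3 + (3/4)·R1: [0, 7/4, -7/2, 0]
R4 ← R4 − (5/4)·R1: [0, -29/4, -7/2, 0]
R5 ← R5 + (3/2)·R1: [0, 31/2, 14, 0]
R3 ← R3 + (7/117)·R2: [0, 0, -161/39, 0]
R4 ← R4 − (29/117)·R2: [0, 0, -35/39, 0]
R5 ← R5 + (62/117)·R2: [0, 0, 329/39, 0]
R4 ← R4 − (5/23)·R3: [0, 0, 0, 0]
R5 ← R5 + (47/23)·R3: [0, 0, 0, 0]
3 nonzero rows, so rank(T) = 3.
T has 4 columns; by rank–nullity, nullity = 4 − 3 = 1.

1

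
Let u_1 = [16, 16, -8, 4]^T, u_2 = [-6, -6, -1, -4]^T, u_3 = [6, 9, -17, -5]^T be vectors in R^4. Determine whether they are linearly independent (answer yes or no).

Form the matrix with these vectors as rows and row reduce.
R2 ← R2 + (3/8)·R1: [0, 0, -4, -5/2]
R3 ← R3 − (3/8)·R1: [0, 3, -14, -13/2]
Swap R2 ↔ R3
3 nonzero rows, so the 3 vectors span a space of dimension 3.
Since 3 = 3, the vectors are linearly independent.

yes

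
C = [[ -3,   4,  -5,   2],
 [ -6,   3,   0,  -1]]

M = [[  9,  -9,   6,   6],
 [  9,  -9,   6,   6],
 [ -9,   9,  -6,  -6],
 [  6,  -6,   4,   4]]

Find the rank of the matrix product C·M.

First compute CM:
[[ 66, -66,  44,  44],
 [-33,  33, -22, -22]]
Now row reduce the product.
R2 ← R2 + (1/2)·R1: [0, 0, 0, 0]
1 nonzero row, so rank(CM) = 1.

1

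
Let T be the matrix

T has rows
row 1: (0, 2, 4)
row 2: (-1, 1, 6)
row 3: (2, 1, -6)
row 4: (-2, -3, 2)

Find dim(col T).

2

Row reduce to echelon form.
Swap R1 ↔ R2
R3 ← R3 + (2)·R1: [0, 3, 6]
R4 ← R4 − (2)·R1: [0, -5, -10]
R3 ← R3 − (3/2)·R2: [0, 0, 0]
R4 ← R4 + (5/2)·R2: [0, 0, 0]
Echelon form has 2 nonzero rows, so rank(T) = 2.
The column space has dimension equal to the rank: 2.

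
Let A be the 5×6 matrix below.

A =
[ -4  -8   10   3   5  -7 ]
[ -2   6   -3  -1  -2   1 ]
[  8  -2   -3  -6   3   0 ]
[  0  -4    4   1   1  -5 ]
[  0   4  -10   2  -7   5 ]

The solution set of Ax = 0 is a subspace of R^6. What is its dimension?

1

Row reduce to echelon form.
R2 ← R2 − (1/2)·R1: [0, 10, -8, -5/2, -9/2, 9/2]
R3 ← R3 + (2)·R1: [0, -18, 17, 0, 13, -14]
R3 ← R3 + (9/5)·R2: [0, 0, 13/5, -9/2, 49/10, -59/10]
R4 ← R4 + (2/5)·R2: [0, 0, 4/5, 0, -4/5, -16/5]
R5 ← R5 − (2/5)·R2: [0, 0, -34/5, 3, -26/5, 16/5]
R4 ← R4 − (4/13)·R3: [0, 0, 0, 18/13, -30/13, -18/13]
R5 ← R5 + (34/13)·R3: [0, 0, 0, -114/13, 99/13, -159/13]
R5 ← R5 + (19/3)·R4: [0, 0, 0, 0, -7, -21]
5 nonzero rows, so rank(A) = 5.
A has 6 columns; by rank–nullity, nullity = 6 − 5 = 1.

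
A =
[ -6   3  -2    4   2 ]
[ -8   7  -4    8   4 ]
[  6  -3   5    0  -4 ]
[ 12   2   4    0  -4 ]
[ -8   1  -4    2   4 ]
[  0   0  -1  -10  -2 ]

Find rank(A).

4

Row reduce to echelon form.
R2 ← R2 − (4/3)·R1: [0, 3, -4/3, 8/3, 4/3]
R3 ← R3 + R1: [0, 0, 3, 4, -2]
R4 ← R4 + (2)·R1: [0, 8, 0, 8, 0]
R5 ← R5 − (4/3)·R1: [0, -3, -4/3, -10/3, 4/3]
R4 ← R4 − (8/3)·R2: [0, 0, 32/9, 8/9, -32/9]
R5 ← R5 + R2: [0, 0, -8/3, -2/3, 8/3]
R4 ← R4 − (32/27)·R3: [0, 0, 0, -104/27, -32/27]
R5 ← R5 + (8/9)·R3: [0, 0, 0, 26/9, 8/9]
R6 ← R6 + (1/3)·R3: [0, 0, 0, -26/3, -8/3]
R5 ← R5 + (3/4)·R4: [0, 0, 0, 0, 0]
R6 ← R6 − (9/4)·R4: [0, 0, 0, 0, 0]
Echelon form has 4 nonzero rows, so rank(A) = 4.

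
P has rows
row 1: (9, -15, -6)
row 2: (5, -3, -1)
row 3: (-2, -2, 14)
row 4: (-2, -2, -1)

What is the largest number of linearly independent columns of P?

Row reduce to echelon form.
R2 ← R2 − (5/9)·R1: [0, 16/3, 7/3]
R3 ← R3 + (2/9)·R1: [0, -16/3, 38/3]
R4 ← R4 + (2/9)·R1: [0, -16/3, -7/3]
R3 ← R3 + R2: [0, 0, 15]
R4 ← R4 + R2: [0, 0, 0]
Echelon form has 3 nonzero rows, so rank(P) = 3.
The rank gives the maximum number of linearly independent columns: 3.

3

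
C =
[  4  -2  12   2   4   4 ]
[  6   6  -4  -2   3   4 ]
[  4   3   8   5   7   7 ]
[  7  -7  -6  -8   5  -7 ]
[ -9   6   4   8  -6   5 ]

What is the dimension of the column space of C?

5

Row reduce to echelon form.
R2 ← R2 − (3/2)·R1: [0, 9, -22, -5, -3, -2]
R3 ← R3 − R1: [0, 5, -4, 3, 3, 3]
R4 ← R4 − (7/4)·R1: [0, -7/2, -27, -23/2, -2, -14]
R5 ← R5 + (9/4)·R1: [0, 3/2, 31, 25/2, 3, 14]
R3 ← R3 − (5/9)·R2: [0, 0, 74/9, 52/9, 14/3, 37/9]
R4 ← R4 + (7/18)·R2: [0, 0, -320/9, -121/9, -19/6, -133/9]
R5 ← R5 − (1/6)·R2: [0, 0, 104/3, 40/3, 7/2, 43/3]
R4 ← R4 + (160/37)·R3: [0, 0, 0, 427/37, 1259/74, 3]
R5 ← R5 − (156/37)·R3: [0, 0, 0, -408/37, -1197/74, -3]
R5 ← R5 + (408/427)·R4: [0, 0, 0, 0, 69/854, -57/427]
Echelon form has 5 nonzero rows, so rank(C) = 5.
The column space has dimension equal to the rank: 5.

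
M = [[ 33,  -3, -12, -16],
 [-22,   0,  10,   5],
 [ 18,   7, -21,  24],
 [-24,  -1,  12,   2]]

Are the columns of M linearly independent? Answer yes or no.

yes

Row reduce M to echelon form.
R2 ← R2 + (2/3)·R1: [0, -2, 2, -17/3]
R3 ← R3 − (6/11)·R1: [0, 95/11, -159/11, 360/11]
R4 ← R4 + (8/11)·R1: [0, -35/11, 36/11, -106/11]
R3 ← R3 + (95/22)·R2: [0, 0, -64/11, 545/66]
R4 ← R4 − (35/22)·R2: [0, 0, 1/11, -41/66]
R4 ← R4 + (1/64)·R3: [0, 0, 0, -63/128]
4 pivots among 4 columns.
Every column is a pivot column, so the columns are linearly independent.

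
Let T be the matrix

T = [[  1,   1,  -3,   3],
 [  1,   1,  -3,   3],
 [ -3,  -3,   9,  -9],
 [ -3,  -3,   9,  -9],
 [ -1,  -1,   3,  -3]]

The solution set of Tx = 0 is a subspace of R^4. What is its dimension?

Row reduce to echelon form.
R2 ← R2 − R1: [0, 0, 0, 0]
R3 ← R3 + (3)·R1: [0, 0, 0, 0]
R4 ← R4 + (3)·R1: [0, 0, 0, 0]
R5 ← R5 + R1: [0, 0, 0, 0]
1 nonzero row, so rank(T) = 1.
T has 4 columns; by rank–nullity, nullity = 4 − 1 = 3.

3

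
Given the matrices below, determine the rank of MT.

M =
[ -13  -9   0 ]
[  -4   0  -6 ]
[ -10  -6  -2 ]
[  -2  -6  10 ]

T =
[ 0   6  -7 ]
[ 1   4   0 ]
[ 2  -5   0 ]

2

First compute MT:
[[ -9, -114,  91],
 [-12,   6,  28],
 [-10, -74,  70],
 [ 14, -86,  14]]
Now row reduce the product.
R2 ← R2 − (4/3)·R1: [0, 158, -280/3]
R3 ← R3 − (10/9)·R1: [0, 158/3, -280/9]
R4 ← R4 + (14/9)·R1: [0, -790/3, 1400/9]
R3 ← R3 − (1/3)·R2: [0, 0, 0]
R4 ← R4 + (5/3)·R2: [0, 0, 0]
2 nonzero rows, so rank(MT) = 2.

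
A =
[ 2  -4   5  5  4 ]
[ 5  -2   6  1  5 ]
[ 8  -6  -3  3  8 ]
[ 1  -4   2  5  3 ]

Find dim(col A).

3

Row reduce to echelon form.
R2 ← R2 − (5/2)·R1: [0, 8, -13/2, -23/2, -5]
R3 ← R3 − (4)·R1: [0, 10, -23, -17, -8]
R4 ← R4 − (1/2)·R1: [0, -2, -1/2, 5/2, 1]
R3 ← R3 − (5/4)·R2: [0, 0, -119/8, -21/8, -7/4]
R4 ← R4 + (1/4)·R2: [0, 0, -17/8, -3/8, -1/4]
R4 ← R4 − (1/7)·R3: [0, 0, 0, 0, 0]
Echelon form has 3 nonzero rows, so rank(A) = 3.
The column space has dimension equal to the rank: 3.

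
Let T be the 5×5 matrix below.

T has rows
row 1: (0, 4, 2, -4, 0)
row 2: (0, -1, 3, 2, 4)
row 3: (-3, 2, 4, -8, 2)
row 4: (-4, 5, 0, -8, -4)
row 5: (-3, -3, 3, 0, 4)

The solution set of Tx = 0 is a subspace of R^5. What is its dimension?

Row reduce to echelon form.
Swap R1 ↔ R3
R4 ← R4 − (4/3)·R1: [0, 7/3, -16/3, 8/3, -20/3]
R5 ← R5 − R1: [0, -5, -1, 8, 2]
R3 ← R3 + (4)·R2: [0, 0, 14, 4, 16]
R4 ← R4 + (7/3)·R2: [0, 0, 5/3, 22/3, 8/3]
R5 ← R5 − (5)·R2: [0, 0, -16, -2, -18]
R4 ← R4 − (5/42)·R3: [0, 0, 0, 48/7, 16/21]
R5 ← R5 + (8/7)·R3: [0, 0, 0, 18/7, 2/7]
R5 ← R5 − (3/8)·R4: [0, 0, 0, 0, 0]
4 nonzero rows, so rank(T) = 4.
T has 5 columns; by rank–nullity, nullity = 5 − 4 = 1.

1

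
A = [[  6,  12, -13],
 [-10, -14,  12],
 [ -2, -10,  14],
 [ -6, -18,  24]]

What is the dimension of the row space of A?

Row reduce to echelon form.
R2 ← R2 + (5/3)·R1: [0, 6, -29/3]
R3 ← R3 + (1/3)·R1: [0, -6, 29/3]
R4 ← R4 + R1: [0, -6, 11]
R3 ← R3 + R2: [0, 0, 0]
R4 ← R4 + R2: [0, 0, 4/3]
Swap R3 ↔ R4
Echelon form has 3 nonzero rows, so rank(A) = 3.
The row space has dimension equal to the rank: 3.

3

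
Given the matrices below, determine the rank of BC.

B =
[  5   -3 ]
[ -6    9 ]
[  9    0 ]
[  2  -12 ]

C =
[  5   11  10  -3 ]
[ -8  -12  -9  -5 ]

2

First compute BC:
[[ 49,  91,  77,   0],
 [-102, -174, -141, -27],
 [ 45,  99,  90, -27],
 [106, 166, 128,  54]]
Now row reduce the product.
R2 ← R2 + (102/49)·R1: [0, 108/7, 135/7, -27]
R3 ← R3 − (45/49)·R1: [0, 108/7, 135/7, -27]
R4 ← R4 − (106/49)·R1: [0, -216/7, -270/7, 54]
R3 ← R3 − R2: [0, 0, 0, 0]
R4 ← R4 + (2)·R2: [0, 0, 0, 0]
2 nonzero rows, so rank(BC) = 2.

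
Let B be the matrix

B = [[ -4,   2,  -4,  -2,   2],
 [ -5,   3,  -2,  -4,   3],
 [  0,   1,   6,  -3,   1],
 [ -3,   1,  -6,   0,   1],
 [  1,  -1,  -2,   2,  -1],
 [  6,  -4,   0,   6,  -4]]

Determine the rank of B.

2

Row reduce to echelon form.
R2 ← R2 − (5/4)·R1: [0, 1/2, 3, -3/2, 1/2]
R4 ← R4 − (3/4)·R1: [0, -1/2, -3, 3/2, -1/2]
R5 ← R5 + (1/4)·R1: [0, -1/2, -3, 3/2, -1/2]
R6 ← R6 + (3/2)·R1: [0, -1, -6, 3, -1]
R3 ← R3 − (2)·R2: [0, 0, 0, 0, 0]
R4 ← R4 + R2: [0, 0, 0, 0, 0]
R5 ← R5 + R2: [0, 0, 0, 0, 0]
R6 ← R6 + (2)·R2: [0, 0, 0, 0, 0]
Echelon form has 2 nonzero rows, so rank(B) = 2.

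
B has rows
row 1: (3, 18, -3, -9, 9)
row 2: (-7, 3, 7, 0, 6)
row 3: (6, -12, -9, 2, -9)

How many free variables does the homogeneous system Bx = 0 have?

Row reduce to echelon form.
R2 ← R2 + (7/3)·R1: [0, 45, 0, -21, 27]
R3 ← R3 − (2)·R1: [0, -48, -3, 20, -27]
R3 ← R3 + (16/15)·R2: [0, 0, -3, -12/5, 9/5]
3 nonzero rows, so rank(B) = 3.
B has 5 columns; by rank–nullity, nullity = 5 − 3 = 2.

2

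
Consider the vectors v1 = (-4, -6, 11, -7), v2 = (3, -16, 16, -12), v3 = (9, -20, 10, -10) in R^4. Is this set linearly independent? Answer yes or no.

yes

Form the matrix with these vectors as rows and row reduce.
R2 ← R2 + (3/4)·R1: [0, -41/2, 97/4, -69/4]
R3 ← R3 + (9/4)·R1: [0, -67/2, 139/4, -103/4]
R3 ← R3 − (67/41)·R2: [0, 0, -200/41, 100/41]
3 nonzero rows, so the 3 vectors span a space of dimension 3.
Since 3 = 3, the vectors are linearly independent.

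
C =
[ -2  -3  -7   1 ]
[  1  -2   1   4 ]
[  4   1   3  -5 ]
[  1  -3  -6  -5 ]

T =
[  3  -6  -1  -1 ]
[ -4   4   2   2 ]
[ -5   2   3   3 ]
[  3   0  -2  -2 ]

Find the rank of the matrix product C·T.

First compute CT:
[[ 44, -14, -27, -27],
 [ 18, -12, -10, -10],
 [-22, -14,  17,  17],
 [ 30, -30, -15, -15]]
Now row reduce the product.
R2 ← R2 − (9/22)·R1: [0, -69/11, 23/22, 23/22]
R3 ← R3 + (1/2)·R1: [0, -21, 7/2, 7/2]
R4 ← R4 − (15/22)·R1: [0, -225/11, 75/22, 75/22]
R3 ← R3 − (77/23)·R2: [0, 0, 0, 0]
R4 ← R4 − (75/23)·R2: [0, 0, 0, 0]
2 nonzero rows, so rank(CT) = 2.

2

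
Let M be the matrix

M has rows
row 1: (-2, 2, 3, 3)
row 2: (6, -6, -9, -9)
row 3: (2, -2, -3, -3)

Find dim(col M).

1

Row reduce to echelon form.
R2 ← R2 + (3)·R1: [0, 0, 0, 0]
R3 ← R3 + R1: [0, 0, 0, 0]
Echelon form has 1 nonzero row, so rank(M) = 1.
The column space has dimension equal to the rank: 1.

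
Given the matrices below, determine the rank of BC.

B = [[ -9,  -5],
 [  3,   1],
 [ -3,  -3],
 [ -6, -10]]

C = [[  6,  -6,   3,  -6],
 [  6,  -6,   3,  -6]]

1

First compute BC:
[[-84,  84, -42,  84],
 [ 24, -24,  12, -24],
 [-36,  36, -18,  36],
 [-96,  96, -48,  96]]
Now row reduce the product.
R2 ← R2 + (2/7)·R1: [0, 0, 0, 0]
R3 ← R3 − (3/7)·R1: [0, 0, 0, 0]
R4 ← R4 − (8/7)·R1: [0, 0, 0, 0]
1 nonzero row, so rank(BC) = 1.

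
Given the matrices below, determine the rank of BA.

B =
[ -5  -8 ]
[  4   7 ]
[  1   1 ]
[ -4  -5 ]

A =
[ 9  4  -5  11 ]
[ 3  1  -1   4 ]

First compute BA:
[[-69, -28,  33, -87],
 [ 57,  23, -27,  72],
 [ 12,   5,  -6,  15],
 [-51, -21,  25, -64]]
Now row reduce the product.
R2 ← R2 + (19/23)·R1: [0, -3/23, 6/23, 3/23]
R3 ← R3 + (4/23)·R1: [0, 3/23, -6/23, -3/23]
R4 ← R4 − (17/23)·R1: [0, -7/23, 14/23, 7/23]
R3 ← R3 + R2: [0, 0, 0, 0]
R4 ← R4 − (7/3)·R2: [0, 0, 0, 0]
2 nonzero rows, so rank(BA) = 2.

2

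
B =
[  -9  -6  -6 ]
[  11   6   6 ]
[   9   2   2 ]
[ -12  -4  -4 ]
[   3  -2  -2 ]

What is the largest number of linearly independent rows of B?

Row reduce to echelon form.
R2 ← R2 + (11/9)·R1: [0, -4/3, -4/3]
R3 ← R3 + R1: [0, -4, -4]
R4 ← R4 − (4/3)·R1: [0, 4, 4]
R5 ← R5 + (1/3)·R1: [0, -4, -4]
R3 ← R3 − (3)·R2: [0, 0, 0]
R4 ← R4 + (3)·R2: [0, 0, 0]
R5 ← R5 − (3)·R2: [0, 0, 0]
Echelon form has 2 nonzero rows, so rank(B) = 2.
The rank gives the maximum number of linearly independent rows: 2.

2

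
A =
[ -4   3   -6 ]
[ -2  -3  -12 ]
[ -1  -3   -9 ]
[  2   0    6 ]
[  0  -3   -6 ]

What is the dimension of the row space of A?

2

Row reduce to echelon form.
R2 ← R2 − (1/2)·R1: [0, -9/2, -9]
R3 ← R3 − (1/4)·R1: [0, -15/4, -15/2]
R4 ← R4 + (1/2)·R1: [0, 3/2, 3]
R3 ← R3 − (5/6)·R2: [0, 0, 0]
R4 ← R4 + (1/3)·R2: [0, 0, 0]
R5 ← R5 − (2/3)·R2: [0, 0, 0]
Echelon form has 2 nonzero rows, so rank(A) = 2.
The row space has dimension equal to the rank: 2.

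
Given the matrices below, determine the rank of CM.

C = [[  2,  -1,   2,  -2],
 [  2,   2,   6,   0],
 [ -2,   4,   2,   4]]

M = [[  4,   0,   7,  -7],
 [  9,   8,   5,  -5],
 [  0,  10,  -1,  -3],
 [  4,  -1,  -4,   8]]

First compute CM:
[[ -9,  14,  15, -31],
 [ 26,  76,  18, -42],
 [ 44,  48, -12,  20]]
Now row reduce the product.
R2 ← R2 + (26/9)·R1: [0, 1048/9, 184/3, -1184/9]
R3 ← R3 + (44/9)·R1: [0, 1048/9, 184/3, -1184/9]
R3 ← R3 − R2: [0, 0, 0, 0]
2 nonzero rows, so rank(CM) = 2.

2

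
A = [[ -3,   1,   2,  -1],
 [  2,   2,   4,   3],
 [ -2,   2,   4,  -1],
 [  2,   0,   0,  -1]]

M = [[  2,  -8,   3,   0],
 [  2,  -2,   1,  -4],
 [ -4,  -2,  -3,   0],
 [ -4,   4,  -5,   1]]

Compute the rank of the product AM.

3

First compute AM:
[[ -8,  14,  -9,  -5],
 [-20, -16, -19,  -5],
 [-12,   0, -11,  -9],
 [  8, -20,  11,  -1]]
Now row reduce the product.
R2 ← R2 − (5/2)·R1: [0, -51, 7/2, 15/2]
R3 ← R3 − (3/2)·R1: [0, -21, 5/2, -3/2]
R4 ← R4 + R1: [0, -6, 2, -6]
R3 ← R3 − (7/17)·R2: [0, 0, 18/17, -78/17]
R4 ← R4 − (2/17)·R2: [0, 0, 27/17, -117/17]
R4 ← R4 − (3/2)·R3: [0, 0, 0, 0]
3 nonzero rows, so rank(AM) = 3.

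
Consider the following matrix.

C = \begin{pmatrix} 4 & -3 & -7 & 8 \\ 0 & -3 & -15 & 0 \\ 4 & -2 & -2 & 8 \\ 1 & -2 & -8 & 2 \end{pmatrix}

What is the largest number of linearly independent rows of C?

Row reduce to echelon form.
R3 ← R3 − R1: [0, 1, 5, 0]
R4 ← R4 − (1/4)·R1: [0, -5/4, -25/4, 0]
R3 ← R3 + (1/3)·R2: [0, 0, 0, 0]
R4 ← R4 − (5/12)·R2: [0, 0, 0, 0]
Echelon form has 2 nonzero rows, so rank(C) = 2.
The rank gives the maximum number of linearly independent rows: 2.

2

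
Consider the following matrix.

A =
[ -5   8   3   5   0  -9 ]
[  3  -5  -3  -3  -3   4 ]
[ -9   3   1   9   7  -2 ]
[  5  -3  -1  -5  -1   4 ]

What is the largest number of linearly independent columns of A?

Row reduce to echelon form.
R2 ← R2 + (3/5)·R1: [0, -1/5, -6/5, 0, -3, -7/5]
R3 ← R3 − (9/5)·R1: [0, -57/5, -22/5, 0, 7, 71/5]
R4 ← R4 + R1: [0, 5, 2, 0, -1, -5]
R3 ← R3 − (57)·R2: [0, 0, 64, 0, 178, 94]
R4 ← R4 + (25)·R2: [0, 0, -28, 0, -76, -40]
R4 ← R4 + (7/16)·R3: [0, 0, 0, 0, 15/8, 9/8]
Echelon form has 4 nonzero rows, so rank(A) = 4.
The rank gives the maximum number of linearly independent columns: 4.

4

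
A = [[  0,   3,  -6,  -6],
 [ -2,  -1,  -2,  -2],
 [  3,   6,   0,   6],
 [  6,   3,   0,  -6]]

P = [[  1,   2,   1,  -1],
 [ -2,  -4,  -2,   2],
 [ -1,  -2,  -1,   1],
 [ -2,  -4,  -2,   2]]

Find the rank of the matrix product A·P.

First compute AP:
[[ 12,  24,  12, -12],
 [  6,  12,   6,  -6],
 [-21, -42, -21,  21],
 [ 12,  24,  12, -12]]
Now row reduce the product.
R2 ← R2 − (1/2)·R1: [0, 0, 0, 0]
R3 ← R3 + (7/4)·R1: [0, 0, 0, 0]
R4 ← R4 − R1: [0, 0, 0, 0]
1 nonzero row, so rank(AP) = 1.

1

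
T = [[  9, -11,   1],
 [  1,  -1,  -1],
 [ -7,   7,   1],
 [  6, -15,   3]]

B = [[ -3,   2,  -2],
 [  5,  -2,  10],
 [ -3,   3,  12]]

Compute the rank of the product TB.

3

First compute TB:
[[-85,  43, -116],
 [ -5,   1, -24],
 [ 53, -25,  96],
 [-102,  51, -126]]
Now row reduce the product.
R2 ← R2 − (1/17)·R1: [0, -26/17, -292/17]
R3 ← R3 + (53/85)·R1: [0, 154/85, 2012/85]
R4 ← R4 − (6/5)·R1: [0, -3/5, 66/5]
R3 ← R3 + (77/65)·R2: [0, 0, 216/65]
R4 ← R4 − (51/130)·R2: [0, 0, 1296/65]
R4 ← R4 − (6)·R3: [0, 0, 0]
3 nonzero rows, so rank(TB) = 3.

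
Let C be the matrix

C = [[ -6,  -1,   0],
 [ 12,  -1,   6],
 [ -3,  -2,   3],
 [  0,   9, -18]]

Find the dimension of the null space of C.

Row reduce to echelon form.
R2 ← R2 + (2)·R1: [0, -3, 6]
R3 ← R3 − (1/2)·R1: [0, -3/2, 3]
R3 ← R3 − (1/2)·R2: [0, 0, 0]
R4 ← R4 + (3)·R2: [0, 0, 0]
2 nonzero rows, so rank(C) = 2.
C has 3 columns; by rank–nullity, nullity = 3 − 2 = 1.

1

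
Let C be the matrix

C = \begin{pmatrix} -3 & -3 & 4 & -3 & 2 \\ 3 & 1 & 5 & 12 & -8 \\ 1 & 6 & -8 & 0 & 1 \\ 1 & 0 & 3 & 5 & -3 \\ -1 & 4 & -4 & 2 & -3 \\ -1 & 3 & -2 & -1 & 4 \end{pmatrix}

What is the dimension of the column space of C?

Row reduce to echelon form.
R2 ← R2 + R1: [0, -2, 9, 9, -6]
R3 ← R3 + (1/3)·R1: [0, 5, -20/3, -1, 5/3]
R4 ← R4 + (1/3)·R1: [0, -1, 13/3, 4, -7/3]
R5 ← R5 − (1/3)·R1: [0, 5, -16/3, 3, -11/3]
R6 ← R6 − (1/3)·R1: [0, 4, -10/3, 0, 10/3]
R3 ← R3 + (5/2)·R2: [0, 0, 95/6, 43/2, -40/3]
R4 ← R4 − (1/2)·R2: [0, 0, -1/6, -1/2, 2/3]
R5 ← R5 + (5/2)·R2: [0, 0, 103/6, 51/2, -56/3]
R6 ← R6 + (2)·R2: [0, 0, 44/3, 18, -26/3]
R4 ← R4 + (1/95)·R3: [0, 0, 0, -26/95, 10/19]
R5 ← R5 − (103/95)·R3: [0, 0, 0, 208/95, -80/19]
R6 ← R6 − (88/95)·R3: [0, 0, 0, -182/95, 70/19]
R5 ← R5 + (8)·R4: [0, 0, 0, 0, 0]
R6 ← R6 − (7)·R4: [0, 0, 0, 0, 0]
Echelon form has 4 nonzero rows, so rank(C) = 4.
The column space has dimension equal to the rank: 4.

4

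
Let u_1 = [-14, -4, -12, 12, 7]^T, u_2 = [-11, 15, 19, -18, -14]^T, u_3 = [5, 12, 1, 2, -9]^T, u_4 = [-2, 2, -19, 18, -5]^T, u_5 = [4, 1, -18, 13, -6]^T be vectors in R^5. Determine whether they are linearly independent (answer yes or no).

yes

Form the matrix with these vectors as rows and row reduce.
R2 ← R2 − (11/14)·R1: [0, 127/7, 199/7, -192/7, -39/2]
R3 ← R3 + (5/14)·R1: [0, 74/7, -23/7, 44/7, -13/2]
R4 ← R4 − (1/7)·R1: [0, 18/7, -121/7, 114/7, -6]
R5 ← R5 + (2/7)·R1: [0, -1/7, -150/7, 115/7, -4]
R3 ← R3 − (74/127)·R2: [0, 0, -2521/127, 2828/127, 1235/254]
R4 ← R4 − (18/127)·R2: [0, 0, -2707/127, 2562/127, -411/127]
R5 ← R5 + (1/127)·R2: [0, 0, -2693/127, 2059/127, -1055/254]
R4 ← R4 − (2707/2521)·R3: [0, 0, 0, -9422/2521, -42641/5042]
R5 ← R5 − (2693/2521)·R3: [0, 0, 0, -19095/2521, -23565/2521]
R5 ← R5 − (19095/9422)·R4: [0, 0, 0, 0, 146835/18844]
5 nonzero rows, so the 5 vectors span a space of dimension 5.
Since 5 = 5, the vectors are linearly independent.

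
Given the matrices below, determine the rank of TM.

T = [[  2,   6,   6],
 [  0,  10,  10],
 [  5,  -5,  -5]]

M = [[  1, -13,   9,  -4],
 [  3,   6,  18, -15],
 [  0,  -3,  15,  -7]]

2

First compute TM:
[[ 20,  -8, 216, -140],
 [ 30,  30, 330, -220],
 [-10, -80, -120,  90]]
Now row reduce the product.
R2 ← R2 − (3/2)·R1: [0, 42, 6, -10]
R3 ← R3 + (1/2)·R1: [0, -84, -12, 20]
R3 ← R3 + (2)·R2: [0, 0, 0, 0]
2 nonzero rows, so rank(TM) = 2.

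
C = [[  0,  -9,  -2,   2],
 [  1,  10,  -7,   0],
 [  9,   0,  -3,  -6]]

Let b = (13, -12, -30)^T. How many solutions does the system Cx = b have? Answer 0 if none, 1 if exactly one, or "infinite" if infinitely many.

infinite

Row reduce the augmented matrix [C | b].
Swap R1 ↔ R2
R3 ← R3 − (9)·R1: [0, -90, 60, -6, 78]
R3 ← R3 − (10)·R2: [0, 0, 80, -26, -52]
The echelon form has 3 nonzero rows, and every pivot lies in the first 4 columns, so rank(C) = rank([C|b]) = 3.
The system is consistent.
rank = 3 < 4 unknowns, so there are infinitely many solutions.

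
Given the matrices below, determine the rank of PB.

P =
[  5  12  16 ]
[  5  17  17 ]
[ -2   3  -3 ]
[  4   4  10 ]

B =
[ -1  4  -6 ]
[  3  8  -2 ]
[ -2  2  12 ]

3

First compute PB:
[[ -1, 148, 138],
 [ 12, 190, 140],
 [ 17,  10, -30],
 [-12,  68,  88]]
Now row reduce the product.
R2 ← R2 + (12)·R1: [0, 1966, 1796]
R3 ← R3 + (17)·R1: [0, 2526, 2316]
R4 ← R4 − (12)·R1: [0, -1708, -1568]
R3 ← R3 − (1263/983)·R2: [0, 0, 8280/983]
R4 ← R4 + (854/983)·R2: [0, 0, -7560/983]
R4 ← R4 + (21/23)·R3: [0, 0, 0]
3 nonzero rows, so rank(PB) = 3.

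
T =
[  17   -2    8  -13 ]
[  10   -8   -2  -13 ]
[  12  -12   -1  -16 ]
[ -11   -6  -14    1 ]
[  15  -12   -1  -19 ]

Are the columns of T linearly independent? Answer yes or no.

Row reduce T to echelon form.
R2 ← R2 − (10/17)·R1: [0, -116/17, -114/17, -91/17]
R3 ← R3 − (12/17)·R1: [0, -180/17, -113/17, -116/17]
R4 ← R4 + (11/17)·R1: [0, -124/17, -150/17, -126/17]
R5 ← R5 − (15/17)·R1: [0, -174/17, -137/17, -128/17]
R3 ← R3 − (45/29)·R2: [0, 0, 109/29, 43/29]
R4 ← R4 − (31/29)·R2: [0, 0, -48/29, -49/29]
R5 ← R5 − (3/2)·R2: [0, 0, 2, 1/2]
R4 ← R4 + (48/109)·R3: [0, 0, 0, -113/109]
R5 ← R5 − (58/109)·R3: [0, 0, 0, -63/218]
R5 ← R5 − (63/226)·R4: [0, 0, 0, 0]
4 pivots among 4 columns.
Every column is a pivot column, so the columns are linearly independent.

yes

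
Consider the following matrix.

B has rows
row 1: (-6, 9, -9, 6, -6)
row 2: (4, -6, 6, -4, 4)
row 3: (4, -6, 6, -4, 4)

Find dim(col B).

1

Row reduce to echelon form.
R2 ← R2 + (2/3)·R1: [0, 0, 0, 0, 0]
R3 ← R3 + (2/3)·R1: [0, 0, 0, 0, 0]
Echelon form has 1 nonzero row, so rank(B) = 1.
The column space has dimension equal to the rank: 1.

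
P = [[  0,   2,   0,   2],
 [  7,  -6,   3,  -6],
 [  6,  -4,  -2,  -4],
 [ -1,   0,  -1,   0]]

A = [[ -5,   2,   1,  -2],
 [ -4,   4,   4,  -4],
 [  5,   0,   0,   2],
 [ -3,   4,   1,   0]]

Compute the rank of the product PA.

3

First compute PA:
[[-14,  16,  10,  -8],
 [ 22, -34, -23,  16],
 [-12, -20, -14,   0],
 [  0,  -2,  -1,   0]]
Now row reduce the product.
R2 ← R2 + (11/7)·R1: [0, -62/7, -51/7, 24/7]
R3 ← R3 − (6/7)·R1: [0, -236/7, -158/7, 48/7]
R3 ← R3 − (118/31)·R2: [0, 0, 160/31, -192/31]
R4 ← R4 − (7/31)·R2: [0, 0, 20/31, -24/31]
R4 ← R4 − (1/8)·R3: [0, 0, 0, 0]
3 nonzero rows, so rank(PA) = 3.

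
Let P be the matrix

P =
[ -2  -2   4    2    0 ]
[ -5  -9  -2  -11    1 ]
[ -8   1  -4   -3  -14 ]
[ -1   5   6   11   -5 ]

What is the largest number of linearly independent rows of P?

3

Row reduce to echelon form.
R2 ← R2 − (5/2)·R1: [0, -4, -12, -16, 1]
R3 ← R3 − (4)·R1: [0, 9, -20, -11, -14]
R4 ← R4 − (1/2)·R1: [0, 6, 4, 10, -5]
R3 ← R3 + (9/4)·R2: [0, 0, -47, -47, -47/4]
R4 ← R4 + (3/2)·R2: [0, 0, -14, -14, -7/2]
R4 ← R4 − (14/47)·R3: [0, 0, 0, 0, 0]
Echelon form has 3 nonzero rows, so rank(P) = 3.
The rank gives the maximum number of linearly independent rows: 3.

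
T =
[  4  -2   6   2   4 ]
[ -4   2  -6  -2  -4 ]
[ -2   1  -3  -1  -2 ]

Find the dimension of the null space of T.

Row reduce to echelon form.
R2 ← R2 + R1: [0, 0, 0, 0, 0]
R3 ← R3 + (1/2)·R1: [0, 0, 0, 0, 0]
1 nonzero row, so rank(T) = 1.
T has 5 columns; by rank–nullity, nullity = 5 − 1 = 4.

4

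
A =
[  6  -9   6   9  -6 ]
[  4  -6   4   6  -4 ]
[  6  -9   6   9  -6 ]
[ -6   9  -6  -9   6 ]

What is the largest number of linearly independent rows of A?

1

Row reduce to echelon form.
R2 ← R2 − (2/3)·R1: [0, 0, 0, 0, 0]
R3 ← R3 − R1: [0, 0, 0, 0, 0]
R4 ← R4 + R1: [0, 0, 0, 0, 0]
Echelon form has 1 nonzero row, so rank(A) = 1.
The rank gives the maximum number of linearly independent rows: 1.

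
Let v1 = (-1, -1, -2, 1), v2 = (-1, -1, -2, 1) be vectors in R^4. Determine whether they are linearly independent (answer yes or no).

Form the matrix with these vectors as rows and row reduce.
R2 ← R2 − R1: [0, 0, 0, 0]
1 nonzero row, so the 2 vectors span a space of dimension 1.
Since 1 < 2, the vectors are linearly dependent.

no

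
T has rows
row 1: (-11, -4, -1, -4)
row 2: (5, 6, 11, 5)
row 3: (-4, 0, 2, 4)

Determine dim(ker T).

Row reduce to echelon form.
R2 ← R2 + (5/11)·R1: [0, 46/11, 116/11, 35/11]
R3 ← R3 − (4/11)·R1: [0, 16/11, 26/11, 60/11]
R3 ← R3 − (8/23)·R2: [0, 0, -30/23, 100/23]
3 nonzero rows, so rank(T) = 3.
T has 4 columns; by rank–nullity, nullity = 4 − 3 = 1.

1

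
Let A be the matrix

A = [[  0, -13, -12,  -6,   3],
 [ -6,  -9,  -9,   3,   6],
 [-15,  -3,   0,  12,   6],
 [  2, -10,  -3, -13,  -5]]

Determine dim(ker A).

Row reduce to echelon form.
Swap R1 ↔ R2
R3 ← R3 − (5/2)·R1: [0, 39/2, 45/2, 9/2, -9]
R4 ← R4 + (1/3)·R1: [0, -13, -6, -12, -3]
R3 ← R3 + (3/2)·R2: [0, 0, 9/2, -9/2, -9/2]
R4 ← R4 − R2: [0, 0, 6, -6, -6]
R4 ← R4 − (4/3)·R3: [0, 0, 0, 0, 0]
3 nonzero rows, so rank(A) = 3.
A has 5 columns; by rank–nullity, nullity = 5 − 3 = 2.

2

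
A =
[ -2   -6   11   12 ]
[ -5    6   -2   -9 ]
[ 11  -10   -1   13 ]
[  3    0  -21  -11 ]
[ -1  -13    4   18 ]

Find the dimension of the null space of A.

Row reduce to echelon form.
R2 ← R2 − (5/2)·R1: [0, 21, -59/2, -39]
R3 ← R3 + (11/2)·R1: [0, -43, 119/2, 79]
R4 ← R4 + (3/2)·R1: [0, -9, -9/2, 7]
R5 ← R5 − (1/2)·R1: [0, -10, -3/2, 12]
R3 ← R3 + (43/21)·R2: [0, 0, -19/21, -6/7]
R4 ← R4 + (3/7)·R2: [0, 0, -120/7, -68/7]
R5 ← R5 + (10/21)·R2: [0, 0, -653/42, -46/7]
R4 ← R4 − (360/19)·R3: [0, 0, 0, 124/19]
R5 ← R5 − (653/38)·R3: [0, 0, 0, 155/19]
R5 ← R5 − (5/4)·R4: [0, 0, 0, 0]
4 nonzero rows, so rank(A) = 4.
A has 4 columns; by rank–nullity, nullity = 4 − 4 = 0.

0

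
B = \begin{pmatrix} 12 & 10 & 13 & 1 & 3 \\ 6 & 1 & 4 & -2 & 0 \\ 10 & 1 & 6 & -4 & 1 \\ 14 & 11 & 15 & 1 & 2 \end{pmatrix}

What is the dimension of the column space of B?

Row reduce to echelon form.
R2 ← R2 − (1/2)·R1: [0, -4, -5/2, -5/2, -3/2]
R3 ← R3 − (5/6)·R1: [0, -22/3, -29/6, -29/6, -3/2]
R4 ← R4 − (7/6)·R1: [0, -2/3, -1/6, -1/6, -3/2]
R3 ← R3 − (11/6)·R2: [0, 0, -1/4, -1/4, 5/4]
R4 ← R4 − (1/6)·R2: [0, 0, 1/4, 1/4, -5/4]
R4 ← R4 + R3: [0, 0, 0, 0, 0]
Echelon form has 3 nonzero rows, so rank(B) = 3.
The column space has dimension equal to the rank: 3.

3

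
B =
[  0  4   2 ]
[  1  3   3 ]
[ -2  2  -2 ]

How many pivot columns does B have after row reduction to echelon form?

2

Row reduce to echelon form.
Swap R1 ↔ R2
R3 ← R3 + (2)·R1: [0, 8, 4]
R3 ← R3 − (2)·R2: [0, 0, 0]
Echelon form has 2 nonzero rows, so rank(B) = 2.
Each nonzero row contributes one pivot column: 2 pivot columns.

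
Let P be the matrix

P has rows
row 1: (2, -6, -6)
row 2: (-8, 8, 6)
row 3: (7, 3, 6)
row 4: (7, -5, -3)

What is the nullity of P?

Row reduce to echelon form.
R2 ← R2 + (4)·R1: [0, -16, -18]
R3 ← R3 − (7/2)·R1: [0, 24, 27]
R4 ← R4 − (7/2)·R1: [0, 16, 18]
R3 ← R3 + (3/2)·R2: [0, 0, 0]
R4 ← R4 + R2: [0, 0, 0]
2 nonzero rows, so rank(P) = 2.
P has 3 columns; by rank–nullity, nullity = 3 − 2 = 1.

1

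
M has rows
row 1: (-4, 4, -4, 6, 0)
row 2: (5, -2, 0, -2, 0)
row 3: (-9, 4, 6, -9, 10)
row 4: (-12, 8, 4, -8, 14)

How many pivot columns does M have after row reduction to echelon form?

Row reduce to echelon form.
R2 ← R2 + (5/4)·R1: [0, 3, -5, 11/2, 0]
R3 ← R3 − (9/4)·R1: [0, -5, 15, -45/2, 10]
R4 ← R4 − (3)·R1: [0, -4, 16, -26, 14]
R3 ← R3 + (5/3)·R2: [0, 0, 20/3, -40/3, 10]
R4 ← R4 + (4/3)·R2: [0, 0, 28/3, -56/3, 14]
R4 ← R4 − (7/5)·R3: [0, 0, 0, 0, 0]
Echelon form has 3 nonzero rows, so rank(M) = 3.
Each nonzero row contributes one pivot column: 3 pivot columns.

3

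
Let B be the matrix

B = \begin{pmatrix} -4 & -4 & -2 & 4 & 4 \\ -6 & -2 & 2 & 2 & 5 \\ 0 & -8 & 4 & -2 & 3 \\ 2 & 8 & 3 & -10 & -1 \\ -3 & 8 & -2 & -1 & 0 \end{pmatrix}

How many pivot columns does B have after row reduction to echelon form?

5

Row reduce to echelon form.
R2 ← R2 − (3/2)·R1: [0, 4, 5, -4, -1]
R4 ← R4 + (1/2)·R1: [0, 6, 2, -8, 1]
R5 ← R5 − (3/4)·R1: [0, 11, -1/2, -4, -3]
R3 ← R3 + (2)·R2: [0, 0, 14, -10, 1]
R4 ← R4 − (3/2)·R2: [0, 0, -11/2, -2, 5/2]
R5 ← R5 − (11/4)·R2: [0, 0, -57/4, 7, -1/4]
R4 ← R4 + (11/28)·R3: [0, 0, 0, -83/14, 81/28]
R5 ← R5 + (57/56)·R3: [0, 0, 0, -89/28, 43/56]
R5 ← R5 − (89/166)·R4: [0, 0, 0, 0, -65/83]
Echelon form has 5 nonzero rows, so rank(B) = 5.
Each nonzero row contributes one pivot column: 5 pivot columns.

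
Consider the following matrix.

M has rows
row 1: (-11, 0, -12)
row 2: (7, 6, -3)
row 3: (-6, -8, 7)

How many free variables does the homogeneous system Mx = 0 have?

0

Row reduce to echelon form.
R2 ← R2 + (7/11)·R1: [0, 6, -117/11]
R3 ← R3 − (6/11)·R1: [0, -8, 149/11]
R3 ← R3 + (4/3)·R2: [0, 0, -7/11]
3 nonzero rows, so rank(M) = 3.
M has 3 columns; by rank–nullity, nullity = 3 − 3 = 0.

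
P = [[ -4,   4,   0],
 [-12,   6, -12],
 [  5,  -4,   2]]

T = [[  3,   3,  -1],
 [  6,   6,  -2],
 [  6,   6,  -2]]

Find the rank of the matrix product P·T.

1

First compute PT:
[[ 12,  12,  -4],
 [-72, -72,  24],
 [  3,   3,  -1]]
Now row reduce the product.
R2 ← R2 + (6)·R1: [0, 0, 0]
R3 ← R3 − (1/4)·R1: [0, 0, 0]
1 nonzero row, so rank(PT) = 1.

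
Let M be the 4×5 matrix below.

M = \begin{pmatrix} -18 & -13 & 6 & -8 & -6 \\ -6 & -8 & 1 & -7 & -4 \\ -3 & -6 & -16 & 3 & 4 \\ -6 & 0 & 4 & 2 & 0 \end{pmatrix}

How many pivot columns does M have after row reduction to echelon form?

Row reduce to echelon form.
R2 ← R2 − (1/3)·R1: [0, -11/3, -1, -13/3, -2]
R3 ← R3 − (1/6)·R1: [0, -23/6, -17, 13/3, 5]
R4 ← R4 − (1/3)·R1: [0, 13/3, 2, 14/3, 2]
R3 ← R3 − (23/22)·R2: [0, 0, -351/22, 195/22, 78/11]
R4 ← R4 + (13/11)·R2: [0, 0, 9/11, -5/11, -4/11]
R4 ← R4 + (2/39)·R3: [0, 0, 0, 0, 0]
Echelon form has 3 nonzero rows, so rank(M) = 3.
Each nonzero row contributes one pivot column: 3 pivot columns.

3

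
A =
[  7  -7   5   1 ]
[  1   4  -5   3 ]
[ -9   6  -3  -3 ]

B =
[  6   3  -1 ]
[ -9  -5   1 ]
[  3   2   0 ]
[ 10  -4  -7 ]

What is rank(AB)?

2

First compute AB:
[[130,  62, -21],
 [-15, -39, -18],
 [-147, -51,  36]]
Now row reduce the product.
R2 ← R2 + (3/26)·R1: [0, -414/13, -531/26]
R3 ← R3 + (147/130)·R1: [0, 1242/65, 1593/130]
R3 ← R3 + (3/5)·R2: [0, 0, 0]
2 nonzero rows, so rank(AB) = 2.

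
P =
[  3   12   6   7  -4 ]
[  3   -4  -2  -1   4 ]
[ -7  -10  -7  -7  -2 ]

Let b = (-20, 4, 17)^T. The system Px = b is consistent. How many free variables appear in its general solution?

Row reduce the augmented matrix [P | b].
R2 ← R2 − R1: [0, -16, -8, -8, 8, 24]
R3 ← R3 + (7/3)·R1: [0, 18, 7, 28/3, -34/3, -89/3]
R3 ← R3 + (9/8)·R2: [0, 0, -2, 1/3, -7/3, -8/3]
The echelon form has 3 nonzero rows, and every pivot lies in the first 5 columns, so rank(P) = rank([P|b]) = 3.
The system is consistent.
Free variables = (unknowns) − (rank) = 5 − 3 = 2.

2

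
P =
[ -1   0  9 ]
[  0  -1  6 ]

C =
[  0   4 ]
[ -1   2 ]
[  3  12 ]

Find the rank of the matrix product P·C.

2

First compute PC:
[[ 27, 104],
 [ 19,  70]]
Now row reduce the product.
R2 ← R2 − (19/27)·R1: [0, -86/27]
2 nonzero rows, so rank(PC) = 2.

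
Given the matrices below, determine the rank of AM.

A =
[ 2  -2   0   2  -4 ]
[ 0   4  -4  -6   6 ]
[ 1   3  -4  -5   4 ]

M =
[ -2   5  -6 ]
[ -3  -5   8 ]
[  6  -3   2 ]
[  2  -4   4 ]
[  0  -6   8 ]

First compute AM:
[[  6,  36, -52],
 [-48, -20,  48],
 [-45,  -2,  22]]
Now row reduce the product.
R2 ← R2 + (8)·R1: [0, 268, -368]
R3 ← R3 + (15/2)·R1: [0, 268, -368]
R3 ← R3 − R2: [0, 0, 0]
2 nonzero rows, so rank(AM) = 2.

2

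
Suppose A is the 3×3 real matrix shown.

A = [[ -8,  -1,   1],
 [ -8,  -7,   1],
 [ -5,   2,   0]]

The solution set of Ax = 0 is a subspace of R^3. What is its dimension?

Row reduce to echelon form.
R2 ← R2 − R1: [0, -6, 0]
R3 ← R3 − (5/8)·R1: [0, 21/8, -5/8]
R3 ← R3 + (7/16)·R2: [0, 0, -5/8]
3 nonzero rows, so rank(A) = 3.
A has 3 columns; by rank–nullity, nullity = 3 − 3 = 0.

0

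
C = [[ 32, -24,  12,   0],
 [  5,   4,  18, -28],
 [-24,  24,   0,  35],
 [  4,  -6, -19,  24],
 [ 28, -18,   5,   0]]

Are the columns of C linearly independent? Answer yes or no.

yes

Row reduce C to echelon form.
R2 ← R2 − (5/32)·R1: [0, 31/4, 129/8, -28]
R3 ← R3 + (3/4)·R1: [0, 6, 9, 35]
R4 ← R4 − (1/8)·R1: [0, -3, -41/2, 24]
R5 ← R5 − (7/8)·R1: [0, 3, -11/2, 0]
R3 ← R3 − (24/31)·R2: [0, 0, -108/31, 1757/31]
R4 ← R4 + (12/31)·R2: [0, 0, -442/31, 408/31]
R5 ← R5 − (12/31)·R2: [0, 0, -364/31, 336/31]
R4 ← R4 − (221/54)·R3: [0, 0, 0, -11815/54]
R5 ← R5 − (91/27)·R3: [0, 0, 0, -4865/27]
R5 ← R5 − (14/17)·R4: [0, 0, 0, 0]
4 pivots among 4 columns.
Every column is a pivot column, so the columns are linearly independent.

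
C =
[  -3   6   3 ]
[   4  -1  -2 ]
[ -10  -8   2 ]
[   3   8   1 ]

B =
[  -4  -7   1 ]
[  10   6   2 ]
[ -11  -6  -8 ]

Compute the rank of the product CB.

First compute CB:
[[ 39,  39, -15],
 [ -4, -22,  18],
 [-62,  10, -42],
 [ 57,  21,  11]]
Now row reduce the product.
R2 ← R2 + (4/39)·R1: [0, -18, 214/13]
R3 ← R3 + (62/39)·R1: [0, 72, -856/13]
R4 ← R4 − (19/13)·R1: [0, -36, 428/13]
R3 ← R3 + (4)·R2: [0, 0, 0]
R4 ← R4 − (2)·R2: [0, 0, 0]
2 nonzero rows, so rank(CB) = 2.

2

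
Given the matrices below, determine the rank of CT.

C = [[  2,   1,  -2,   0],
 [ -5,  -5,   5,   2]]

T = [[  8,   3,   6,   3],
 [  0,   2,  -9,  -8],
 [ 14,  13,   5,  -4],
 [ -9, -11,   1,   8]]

First compute CT:
[[-12, -18,  -7,   6],
 [ 12,  18,  42,  21]]
Now row reduce the product.
R2 ← R2 + R1: [0, 0, 35, 27]
2 nonzero rows, so rank(CT) = 2.

2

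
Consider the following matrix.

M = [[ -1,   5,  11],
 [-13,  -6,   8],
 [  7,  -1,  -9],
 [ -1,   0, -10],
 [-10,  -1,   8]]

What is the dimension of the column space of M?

3

Row reduce to echelon form.
R2 ← R2 − (13)·R1: [0, -71, -135]
R3 ← R3 + (7)·R1: [0, 34, 68]
R4 ← R4 − R1: [0, -5, -21]
R5 ← R5 − (10)·R1: [0, -51, -102]
R3 ← R3 + (34/71)·R2: [0, 0, 238/71]
R4 ← R4 − (5/71)·R2: [0, 0, -816/71]
R5 ← R5 − (51/71)·R2: [0, 0, -357/71]
R4 ← R4 + (24/7)·R3: [0, 0, 0]
R5 ← R5 + (3/2)·R3: [0, 0, 0]
Echelon form has 3 nonzero rows, so rank(M) = 3.
The column space has dimension equal to the rank: 3.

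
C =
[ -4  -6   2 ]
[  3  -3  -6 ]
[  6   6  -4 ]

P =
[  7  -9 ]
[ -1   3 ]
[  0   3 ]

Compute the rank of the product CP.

First compute CP:
[[-22,  24],
 [ 24, -54],
 [ 36, -48]]
Now row reduce the product.
R2 ← R2 + (12/11)·R1: [0, -306/11]
R3 ← R3 + (18/11)·R1: [0, -96/11]
R3 ← R3 − (16/51)·R2: [0, 0]
2 nonzero rows, so rank(CP) = 2.

2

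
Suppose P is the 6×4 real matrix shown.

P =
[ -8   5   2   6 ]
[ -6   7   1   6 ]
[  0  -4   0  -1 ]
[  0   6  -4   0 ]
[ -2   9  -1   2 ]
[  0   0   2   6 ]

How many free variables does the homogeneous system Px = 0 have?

0

Row reduce to echelon form.
R2 ← R2 − (3/4)·R1: [0, 13/4, -1/2, 3/2]
R5 ← R5 − (1/4)·R1: [0, 31/4, -3/2, 1/2]
R3 ← R3 + (16/13)·R2: [0, 0, -8/13, 11/13]
R4 ← R4 − (24/13)·R2: [0, 0, -40/13, -36/13]
R5 ← R5 − (31/13)·R2: [0, 0, -4/13, -40/13]
R4 ← R4 − (5)·R3: [0, 0, 0, -7]
R5 ← R5 − (1/2)·R3: [0, 0, 0, -7/2]
R6 ← R6 + (13/4)·R3: [0, 0, 0, 35/4]
R5 ← R5 − (1/2)·R4: [0, 0, 0, 0]
R6 ← R6 + (5/4)·R4: [0, 0, 0, 0]
4 nonzero rows, so rank(P) = 4.
P has 4 columns; by rank–nullity, nullity = 4 − 4 = 0.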